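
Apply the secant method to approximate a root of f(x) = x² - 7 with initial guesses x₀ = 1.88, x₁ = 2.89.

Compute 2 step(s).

f(x) = x² - 7
x₀ = 1.88, x₁ = 2.89

Secant formula: x_{n+1} = x_n - f(x_n)(x_n - x_{n-1})/(f(x_n) - f(x_{n-1}))

Iteration 1:
  f(1.880000) = -3.465600
  f(2.890000) = 1.352100
  x_2 = 2.890000 - 1.352100×(2.890000 - 1.880000)/(1.352100 - (-3.465600))
       = 2.606541
Iteration 2:
  f(2.890000) = 1.352100
  f(2.606541) = -0.205945
  x_3 = 2.606541 - (-0.205945)×(2.606541 - 2.890000)/(-0.205945 - 1.352100)
       = 2.644009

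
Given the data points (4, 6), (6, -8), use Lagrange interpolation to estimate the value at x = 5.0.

Lagrange interpolation formula:
P(x) = Σ yᵢ × Lᵢ(x)
where Lᵢ(x) = Π_{j≠i} (x - xⱼ)/(xᵢ - xⱼ)

L_0(5.0) = (5.0 - 6)/(4 - 6) = 0.500000
L_1(5.0) = (5.0 - 4)/(6 - 4) = 0.500000

P(5.0) = 6×L_0(5.0) + (-8)×L_1(5.0)
P(5.0) = -1.000000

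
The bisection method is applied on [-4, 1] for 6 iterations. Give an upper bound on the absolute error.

Bisection error bound: |error| ≤ (b-a)/2^n
|error| ≤ (1 - (-4))/2^6 = 5/2^6
|error| ≤ 0.0781250000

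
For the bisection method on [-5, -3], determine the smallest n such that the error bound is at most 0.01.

We need (b-a)/2^n ≤ 0.01
(-3 - (-5))/2^n ≤ 0.01
2/2^n ≤ 0.01
2^n ≥ 200
n ≥ log₂(200) = 7.64
n ≥ 8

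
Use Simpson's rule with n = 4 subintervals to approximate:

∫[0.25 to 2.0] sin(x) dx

f(x) = sin(x)
a = 0.25, b = 2.0, n = 4
h = (b - a)/n = 0.437500

Simpson's rule: (h/3)[f(x₀) + 4f(x₁) + 2f(x₂) + ... + f(xₙ)]

x_0 = 0.2500, f(x_0) = 0.247404, coefficient = 1
x_1 = 0.6875, f(x_1) = 0.634607, coefficient = 4
x_2 = 1.1250, f(x_2) = 0.902268, coefficient = 2
x_3 = 1.5625, f(x_3) = 0.999966, coefficient = 4
x_4 = 2.0000, f(x_4) = 0.909297, coefficient = 1

I ≈ (0.437500/3) × 9.499527 = 1.385348
Exact value: 1.385059
Error: 0.000288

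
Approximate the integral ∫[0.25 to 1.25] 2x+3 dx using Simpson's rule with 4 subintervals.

f(x) = 2x+3
a = 0.25, b = 1.25, n = 4
h = (b - a)/n = 0.250000

Simpson's rule: (h/3)[f(x₀) + 4f(x₁) + 2f(x₂) + ... + f(xₙ)]

x_0 = 0.2500, f(x_0) = 3.500000, coefficient = 1
x_1 = 0.5000, f(x_1) = 4.000000, coefficient = 4
x_2 = 0.7500, f(x_2) = 4.500000, coefficient = 2
x_3 = 1.0000, f(x_3) = 5.000000, coefficient = 4
x_4 = 1.2500, f(x_4) = 5.500000, coefficient = 1

I ≈ (0.250000/3) × 54.000000 = 4.500000
Exact value: 4.500000
Error: 0.000000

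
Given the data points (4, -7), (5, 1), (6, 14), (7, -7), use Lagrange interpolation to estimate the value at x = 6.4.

Lagrange interpolation formula:
P(x) = Σ yᵢ × Lᵢ(x)
where Lᵢ(x) = Π_{j≠i} (x - xⱼ)/(xᵢ - xⱼ)

L_0(6.4) = (6.4 - 5)/(4 - 5) × (6.4 - 6)/(4 - 6) × (6.4 - 7)/(4 - 7) = 0.056000
L_1(6.4) = (6.4 - 4)/(5 - 4) × (6.4 - 6)/(5 - 6) × (6.4 - 7)/(5 - 7) = -0.288000
L_2(6.4) = (6.4 - 4)/(6 - 4) × (6.4 - 5)/(6 - 5) × (6.4 - 7)/(6 - 7) = 1.008000
L_3(6.4) = (6.4 - 4)/(7 - 4) × (6.4 - 5)/(7 - 5) × (6.4 - 6)/(7 - 6) = 0.224000

P(6.4) = (-7)×L_0(6.4) + 1×L_1(6.4) + 14×L_2(6.4) + (-7)×L_3(6.4)
P(6.4) = 11.864000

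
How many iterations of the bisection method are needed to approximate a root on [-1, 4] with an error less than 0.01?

We need (b-a)/2^n ≤ 0.01
(4 - (-1))/2^n ≤ 0.01
5/2^n ≤ 0.01
2^n ≥ 500
n ≥ log₂(500) = 8.97
n ≥ 9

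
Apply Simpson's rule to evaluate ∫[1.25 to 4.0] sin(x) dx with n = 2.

f(x) = sin(x)
a = 1.25, b = 4.0, n = 2
h = (b - a)/n = 1.375000

Simpson's rule: (h/3)[f(x₀) + 4f(x₁) + 2f(x₂) + ... + f(xₙ)]

x_0 = 1.2500, f(x_0) = 0.948985, coefficient = 1
x_1 = 2.6250, f(x_1) = 0.493920, coefficient = 4
x_2 = 4.0000, f(x_2) = -0.756802, coefficient = 1

I ≈ (1.375000/3) × 2.167863 = 0.993604
Exact value: 0.968966
Error: 0.024638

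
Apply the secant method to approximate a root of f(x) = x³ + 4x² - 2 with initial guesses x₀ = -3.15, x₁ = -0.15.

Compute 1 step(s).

f(x) = x³ + 4x² - 2
x₀ = -3.15, x₁ = -0.15

Secant formula: x_{n+1} = x_n - f(x_n)(x_n - x_{n-1})/(f(x_n) - f(x_{n-1}))

Iteration 1:
  f(-3.150000) = 6.434125
  f(-0.150000) = -1.913375
  x_2 = -0.150000 - (-1.913375)×(-0.150000 - (-3.150000))/(-1.913375 - 6.434125)
       = -0.837646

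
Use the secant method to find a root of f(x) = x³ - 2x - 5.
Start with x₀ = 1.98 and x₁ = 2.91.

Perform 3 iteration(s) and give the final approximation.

f(x) = x³ - 2x - 5
x₀ = 1.98, x₁ = 2.91

Secant formula: x_{n+1} = x_n - f(x_n)(x_n - x_{n-1})/(f(x_n) - f(x_{n-1}))

Iteration 1:
  f(1.980000) = -1.197608
  f(2.910000) = 13.822171
  x_2 = 2.910000 - 13.822171×(2.910000 - 1.980000)/(13.822171 - (-1.197608))
       = 2.054154
Iteration 2:
  f(2.910000) = 13.822171
  f(2.054154) = -0.440706
  x_3 = 2.054154 - (-0.440706)×(2.054154 - 2.910000)/(-0.440706 - 13.822171)
       = 2.080599
Iteration 3:
  f(2.054154) = -0.440706
  f(2.080599) = -0.154514
  x_4 = 2.080599 - (-0.154514)×(2.080599 - 2.054154)/(-0.154514 - (-0.440706))
       = 2.094876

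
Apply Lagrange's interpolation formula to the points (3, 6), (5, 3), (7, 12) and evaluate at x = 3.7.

Lagrange interpolation formula:
P(x) = Σ yᵢ × Lᵢ(x)
where Lᵢ(x) = Π_{j≠i} (x - xⱼ)/(xᵢ - xⱼ)

L_0(3.7) = (3.7 - 5)/(3 - 5) × (3.7 - 7)/(3 - 7) = 0.536250
L_1(3.7) = (3.7 - 3)/(5 - 3) × (3.7 - 7)/(5 - 7) = 0.577500
L_2(3.7) = (3.7 - 3)/(7 - 3) × (3.7 - 5)/(7 - 5) = -0.113750

P(3.7) = 6×L_0(3.7) + 3×L_1(3.7) + 12×L_2(3.7)
P(3.7) = 3.585000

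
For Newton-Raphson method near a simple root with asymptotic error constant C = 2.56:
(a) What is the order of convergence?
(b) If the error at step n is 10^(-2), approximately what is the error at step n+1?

(a) Newton-Raphson has quadratic (order 2) convergence near simple roots.
    This means |e_{n+1}| ≈ C|e_n|².

(b) With |e_n| = 10^(-2) and C = 2.56:
    |e_{n+1}| ≈ 2.56 × (10^(-2))² = 2.56 × 10^(-4)

(a) 2 (quadratic); (b) |e_{n+1}| ≈ 2.560e-04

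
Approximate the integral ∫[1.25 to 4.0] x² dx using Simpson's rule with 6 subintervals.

f(x) = x²
a = 1.25, b = 4.0, n = 6
h = (b - a)/n = 0.458333

Simpson's rule: (h/3)[f(x₀) + 4f(x₁) + 2f(x₂) + ... + f(xₙ)]

x_0 = 1.2500, f(x_0) = 1.562500, coefficient = 1
x_1 = 1.7083, f(x_1) = 2.918403, coefficient = 4
x_2 = 2.1667, f(x_2) = 4.694444, coefficient = 2
x_3 = 2.6250, f(x_3) = 6.890625, coefficient = 4
x_4 = 3.0833, f(x_4) = 9.506944, coefficient = 2
x_5 = 3.5417, f(x_5) = 12.543403, coefficient = 4
x_6 = 4.0000, f(x_6) = 16.000000, coefficient = 1

I ≈ (0.458333/3) × 135.375000 = 20.682292
Exact value: 20.682292
Error: 0.000000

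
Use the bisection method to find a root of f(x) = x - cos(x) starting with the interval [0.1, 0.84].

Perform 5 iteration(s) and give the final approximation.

f(x) = x - cos(x)
Initial interval: [0.1, 0.84]

Iteration 1:
  c_1 = (0.100000 + 0.840000)/2 = 0.470000
  f(c_1) = f(0.470000) = -0.421568
  f(a) × f(c) ≥ 0, new interval: [0.470000, 0.840000]
Iteration 2:
  c_2 = (0.470000 + 0.840000)/2 = 0.655000
  f(c_2) = f(0.655000) = -0.138048
  f(a) × f(c) ≥ 0, new interval: [0.655000, 0.840000]
Iteration 3:
  c_3 = (0.655000 + 0.840000)/2 = 0.747500
  f(c_3) = f(0.747500) = 0.014109
  f(a) × f(c) < 0, new interval: [0.655000, 0.747500]
Iteration 4:
  c_4 = (0.655000 + 0.747500)/2 = 0.701250
  f(c_4) = f(0.701250) = -0.062786
  f(a) × f(c) ≥ 0, new interval: [0.701250, 0.747500]
Iteration 5:
  c_5 = (0.701250 + 0.747500)/2 = 0.724375
  f(c_5) = f(0.724375) = -0.024539
  f(a) × f(c) ≥ 0, new interval: [0.724375, 0.747500]

After 5 iteration(s), the approximation is c_5 = 0.724375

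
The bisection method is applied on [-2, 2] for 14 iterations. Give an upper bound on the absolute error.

Bisection error bound: |error| ≤ (b-a)/2^n
|error| ≤ (2 - (-2))/2^14 = 4/2^14
|error| ≤ 0.0002441406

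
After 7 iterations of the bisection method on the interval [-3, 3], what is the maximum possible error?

Bisection error bound: |error| ≤ (b-a)/2^n
|error| ≤ (3 - (-3))/2^7 = 6/2^7
|error| ≤ 0.0468750000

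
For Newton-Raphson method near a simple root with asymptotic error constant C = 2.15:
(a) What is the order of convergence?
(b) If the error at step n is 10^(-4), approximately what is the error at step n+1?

(a) Newton-Raphson has quadratic (order 2) convergence near simple roots.
    This means |e_{n+1}| ≈ C|e_n|².

(b) With |e_n| = 10^(-4) and C = 2.15:
    |e_{n+1}| ≈ 2.15 × (10^(-4))² = 2.15 × 10^(-8)

(a) 2 (quadratic); (b) |e_{n+1}| ≈ 2.150e-08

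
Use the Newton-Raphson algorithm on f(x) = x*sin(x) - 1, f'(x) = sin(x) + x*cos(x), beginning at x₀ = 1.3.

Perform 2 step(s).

f(x) = x*sin(x) - 1
f'(x) = sin(x) + x*cos(x)
x₀ = 1.3

Newton-Raphson formula: x_{n+1} = x_n - f(x_n)/f'(x_n)

Iteration 1:
  f(1.300000) = 0.252626
  f'(1.300000) = 1.311307
  x_1 = 1.300000 - 0.252626/1.311307 = 1.107348
Iteration 2:
  f(1.107348) = -0.009459
  f'(1.107348) = 1.389540
  x_2 = 1.107348 - (-0.009459)/1.389540 = 1.114155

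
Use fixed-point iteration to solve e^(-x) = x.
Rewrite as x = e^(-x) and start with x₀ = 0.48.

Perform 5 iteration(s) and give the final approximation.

Equation: e^(-x) = x
Fixed-point form: x = e^(-x)
x₀ = 0.48

x_1 = g(0.480000) = 0.618783
x_2 = g(0.618783) = 0.538599
x_3 = g(0.538599) = 0.583565
x_4 = g(0.583565) = 0.557906
x_5 = g(0.557906) = 0.572407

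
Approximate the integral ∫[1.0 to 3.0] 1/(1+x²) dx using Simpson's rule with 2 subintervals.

f(x) = 1/(1+x²)
a = 1.0, b = 3.0, n = 2
h = (b - a)/n = 1.000000

Simpson's rule: (h/3)[f(x₀) + 4f(x₁) + 2f(x₂) + ... + f(xₙ)]

x_0 = 1.0000, f(x_0) = 0.500000, coefficient = 1
x_1 = 2.0000, f(x_1) = 0.200000, coefficient = 4
x_2 = 3.0000, f(x_2) = 0.100000, coefficient = 1

I ≈ (1.000000/3) × 1.400000 = 0.466667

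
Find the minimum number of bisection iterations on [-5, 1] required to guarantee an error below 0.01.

We need (b-a)/2^n ≤ 0.01
(1 - (-5))/2^n ≤ 0.01
6/2^n ≤ 0.01
2^n ≥ 600
n ≥ log₂(600) = 9.23
n ≥ 10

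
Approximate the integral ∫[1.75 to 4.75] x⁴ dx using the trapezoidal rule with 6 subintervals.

f(x) = x⁴
a = 1.75, b = 4.75, n = 6
h = (b - a)/n = 0.500000

Trapezoidal rule: (h/2)[f(x₀) + 2f(x₁) + 2f(x₂) + ... + f(xₙ)]

x_0 = 1.7500, f(x_0) = 9.378906, coefficient = 1
x_1 = 2.2500, f(x_1) = 25.628906, coefficient = 2
x_2 = 2.7500, f(x_2) = 57.191406, coefficient = 2
x_3 = 3.2500, f(x_3) = 111.566406, coefficient = 2
x_4 = 3.7500, f(x_4) = 197.753906, coefficient = 2
x_5 = 4.2500, f(x_5) = 326.253906, coefficient = 2
x_6 = 4.7500, f(x_6) = 509.066406, coefficient = 1

I ≈ (0.500000/2) × 1955.234375 = 488.808594
Exact value: 480.330469
Error: 8.478125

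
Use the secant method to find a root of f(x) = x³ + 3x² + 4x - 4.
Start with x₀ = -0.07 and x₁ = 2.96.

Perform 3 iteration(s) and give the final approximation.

f(x) = x³ + 3x² + 4x - 4
x₀ = -0.07, x₁ = 2.96

Secant formula: x_{n+1} = x_n - f(x_n)(x_n - x_{n-1})/(f(x_n) - f(x_{n-1}))

Iteration 1:
  f(-0.070000) = -4.265643
  f(2.960000) = 60.059136
  x_2 = 2.960000 - 60.059136×(2.960000 - (-0.070000))/(60.059136 - (-4.265643))
       = 0.130932
Iteration 2:
  f(2.960000) = 60.059136
  f(0.130932) = -3.422598
  x_3 = 0.130932 - (-3.422598)×(0.130932 - 2.960000)/(-3.422598 - 60.059136)
       = 0.283460
Iteration 3:
  f(0.130932) = -3.422598
  f(0.283460) = -2.602334
  x_4 = 0.283460 - (-2.602334)×(0.283460 - 0.130932)/(-2.602334 - (-3.422598))
       = 0.767365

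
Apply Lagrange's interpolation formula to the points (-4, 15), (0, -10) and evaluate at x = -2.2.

Lagrange interpolation formula:
P(x) = Σ yᵢ × Lᵢ(x)
where Lᵢ(x) = Π_{j≠i} (x - xⱼ)/(xᵢ - xⱼ)

L_0(-2.2) = (-2.2 - 0)/(-4 - 0) = 0.550000
L_1(-2.2) = (-2.2 - (-4))/(0 - (-4)) = 0.450000

P(-2.2) = 15×L_0(-2.2) + (-10)×L_1(-2.2)
P(-2.2) = 3.750000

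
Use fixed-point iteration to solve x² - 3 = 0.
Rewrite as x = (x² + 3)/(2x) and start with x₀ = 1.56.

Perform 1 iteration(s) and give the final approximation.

Equation: x² - 3 = 0
Fixed-point form: x = (x² + 3)/(2x)
x₀ = 1.56

x_1 = g(1.560000) = 1.741538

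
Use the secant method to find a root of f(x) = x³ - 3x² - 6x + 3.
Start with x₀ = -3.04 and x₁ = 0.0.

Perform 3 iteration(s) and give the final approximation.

f(x) = x³ - 3x² - 6x + 3
x₀ = -3.04, x₁ = 0.0

Secant formula: x_{n+1} = x_n - f(x_n)(x_n - x_{n-1})/(f(x_n) - f(x_{n-1}))

Iteration 1:
  f(-3.040000) = -34.579264
  f(0.000000) = 3.000000
  x_2 = 0.000000 - 3.000000×(0.000000 - (-3.040000))/(3.000000 - (-34.579264))
       = -0.242687
Iteration 2:
  f(0.000000) = 3.000000
  f(-0.242687) = 4.265138
  x_3 = -0.242687 - 4.265138×(-0.242687 - 0.000000)/(4.265138 - 3.000000)
       = 0.575480
Iteration 3:
  f(-0.242687) = 4.265138
  f(0.575480) = -1.255824
  x_4 = 0.575480 - (-1.255824)×(0.575480 - (-0.242687))/(-1.255824 - 4.265138)
       = 0.389376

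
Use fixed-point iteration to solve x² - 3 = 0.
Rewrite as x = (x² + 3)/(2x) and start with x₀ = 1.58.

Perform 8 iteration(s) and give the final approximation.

Equation: x² - 3 = 0
Fixed-point form: x = (x² + 3)/(2x)
x₀ = 1.58

x_1 = g(1.580000) = 1.739367
x_2 = g(1.739367) = 1.732066
x_3 = g(1.732066) = 1.732051
x_4 = g(1.732051) = 1.732051
x_5 = g(1.732051) = 1.732051
x_6 = g(1.732051) = 1.732051
x_7 = g(1.732051) = 1.732051
x_8 = g(1.732051) = 1.732051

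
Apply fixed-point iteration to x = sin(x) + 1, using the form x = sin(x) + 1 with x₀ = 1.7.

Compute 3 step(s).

Equation: x = sin(x) + 1
Fixed-point form: x = sin(x) + 1
x₀ = 1.7

x_1 = g(1.700000) = 1.991665
x_2 = g(1.991665) = 1.912734
x_3 = g(1.912734) = 1.942107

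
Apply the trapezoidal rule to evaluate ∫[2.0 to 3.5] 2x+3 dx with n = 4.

f(x) = 2x+3
a = 2.0, b = 3.5, n = 4
h = (b - a)/n = 0.375000

Trapezoidal rule: (h/2)[f(x₀) + 2f(x₁) + 2f(x₂) + ... + f(xₙ)]

x_0 = 2.0000, f(x_0) = 7.000000, coefficient = 1
x_1 = 2.3750, f(x_1) = 7.750000, coefficient = 2
x_2 = 2.7500, f(x_2) = 8.500000, coefficient = 2
x_3 = 3.1250, f(x_3) = 9.250000, coefficient = 2
x_4 = 3.5000, f(x_4) = 10.000000, coefficient = 1

I ≈ (0.375000/2) × 68.000000 = 12.750000
Exact value: 12.750000
Error: 0.000000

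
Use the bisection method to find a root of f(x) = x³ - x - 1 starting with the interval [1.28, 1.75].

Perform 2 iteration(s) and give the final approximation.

f(x) = x³ - x - 1
Initial interval: [1.28, 1.75]

Iteration 1:
  c_1 = (1.280000 + 1.750000)/2 = 1.515000
  f(c_1) = f(1.515000) = 0.962266
  f(a) × f(c) < 0, new interval: [1.280000, 1.515000]
Iteration 2:
  c_2 = (1.280000 + 1.515000)/2 = 1.397500
  f(c_2) = f(1.397500) = 0.331826
  f(a) × f(c) < 0, new interval: [1.280000, 1.397500]

After 2 iteration(s), the approximation is c_2 = 1.397500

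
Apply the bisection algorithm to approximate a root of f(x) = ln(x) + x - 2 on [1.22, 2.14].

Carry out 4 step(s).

f(x) = ln(x) + x - 2
Initial interval: [1.22, 2.14]

Iteration 1:
  c_1 = (1.220000 + 2.140000)/2 = 1.680000
  f(c_1) = f(1.680000) = 0.198794
  f(a) × f(c) < 0, new interval: [1.220000, 1.680000]
Iteration 2:
  c_2 = (1.220000 + 1.680000)/2 = 1.450000
  f(c_2) = f(1.450000) = -0.178436
  f(a) × f(c) ≥ 0, new interval: [1.450000, 1.680000]
Iteration 3:
  c_3 = (1.450000 + 1.680000)/2 = 1.565000
  f(c_3) = f(1.565000) = 0.012886
  f(a) × f(c) < 0, new interval: [1.450000, 1.565000]
Iteration 4:
  c_4 = (1.450000 + 1.565000)/2 = 1.507500
  f(c_4) = f(1.507500) = -0.082047
  f(a) × f(c) ≥ 0, new interval: [1.507500, 1.565000]

After 4 iteration(s), the approximation is c_4 = 1.507500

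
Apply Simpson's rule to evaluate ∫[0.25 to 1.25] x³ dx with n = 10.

f(x) = x³
a = 0.25, b = 1.25, n = 10
h = (b - a)/n = 0.100000

Simpson's rule: (h/3)[f(x₀) + 4f(x₁) + 2f(x₂) + ... + f(xₙ)]

x_0 = 0.2500, f(x_0) = 0.015625, coefficient = 1
x_1 = 0.3500, f(x_1) = 0.042875, coefficient = 4
x_2 = 0.4500, f(x_2) = 0.091125, coefficient = 2
x_3 = 0.5500, f(x_3) = 0.166375, coefficient = 4
x_4 = 0.6500, f(x_4) = 0.274625, coefficient = 2
x_5 = 0.7500, f(x_5) = 0.421875, coefficient = 4
x_6 = 0.8500, f(x_6) = 0.614125, coefficient = 2
x_7 = 0.9500, f(x_7) = 0.857375, coefficient = 4
x_8 = 1.0500, f(x_8) = 1.157625, coefficient = 2
x_9 = 1.1500, f(x_9) = 1.520875, coefficient = 4
x_10 = 1.2500, f(x_10) = 1.953125, coefficient = 1

I ≈ (0.100000/3) × 18.281250 = 0.609375
Exact value: 0.609375
Error: 0.000000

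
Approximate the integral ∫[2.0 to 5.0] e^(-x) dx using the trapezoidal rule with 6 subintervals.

f(x) = e^(-x)
a = 2.0, b = 5.0, n = 6
h = (b - a)/n = 0.500000

Trapezoidal rule: (h/2)[f(x₀) + 2f(x₁) + 2f(x₂) + ... + f(xₙ)]

x_0 = 2.0000, f(x_0) = 0.135335, coefficient = 1
x_1 = 2.5000, f(x_1) = 0.082085, coefficient = 2
x_2 = 3.0000, f(x_2) = 0.049787, coefficient = 2
x_3 = 3.5000, f(x_3) = 0.030197, coefficient = 2
x_4 = 4.0000, f(x_4) = 0.018316, coefficient = 2
x_5 = 4.5000, f(x_5) = 0.011109, coefficient = 2
x_6 = 5.0000, f(x_6) = 0.006738, coefficient = 1

I ≈ (0.500000/2) × 0.525061 = 0.131265
Exact value: 0.128597
Error: 0.002668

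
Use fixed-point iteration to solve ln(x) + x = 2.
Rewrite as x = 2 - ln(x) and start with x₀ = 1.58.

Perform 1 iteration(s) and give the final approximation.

Equation: ln(x) + x = 2
Fixed-point form: x = 2 - ln(x)
x₀ = 1.58

x_1 = g(1.580000) = 1.542575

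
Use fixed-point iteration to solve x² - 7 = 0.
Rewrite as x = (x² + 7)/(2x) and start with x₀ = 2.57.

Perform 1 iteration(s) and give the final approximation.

Equation: x² - 7 = 0
Fixed-point form: x = (x² + 7)/(2x)
x₀ = 2.57

x_1 = g(2.570000) = 2.646868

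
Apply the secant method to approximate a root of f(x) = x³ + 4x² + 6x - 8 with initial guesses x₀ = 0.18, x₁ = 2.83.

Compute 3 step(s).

f(x) = x³ + 4x² + 6x - 8
x₀ = 0.18, x₁ = 2.83

Secant formula: x_{n+1} = x_n - f(x_n)(x_n - x_{n-1})/(f(x_n) - f(x_{n-1}))

Iteration 1:
  f(0.180000) = -6.784568
  f(2.830000) = 63.680787
  x_2 = 2.830000 - 63.680787×(2.830000 - 0.180000)/(63.680787 - (-6.784568))
       = 0.435148
Iteration 2:
  f(2.830000) = 63.680787
  f(0.435148) = -4.549298
  x_3 = 0.435148 - (-4.549298)×(0.435148 - 2.830000)/(-4.549298 - 63.680787)
       = 0.594827
Iteration 3:
  f(0.435148) = -4.549298
  f(0.594827) = -2.805301
  x_4 = 0.594827 - (-2.805301)×(0.594827 - 0.435148)/(-2.805301 - (-4.549298))
       = 0.851678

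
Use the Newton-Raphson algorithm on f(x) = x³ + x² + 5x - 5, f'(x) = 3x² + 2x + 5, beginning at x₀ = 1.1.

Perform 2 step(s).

f(x) = x³ + x² + 5x - 5
f'(x) = 3x² + 2x + 5
x₀ = 1.1

Newton-Raphson formula: x_{n+1} = x_n - f(x_n)/f'(x_n)

Iteration 1:
  f(1.100000) = 3.041000
  f'(1.100000) = 10.830000
  x_1 = 1.100000 - 3.041000/10.830000 = 0.819206
Iteration 2:
  f(0.819206) = 0.316896
  f'(0.819206) = 8.651707
  x_2 = 0.819206 - 0.316896/8.651707 = 0.782578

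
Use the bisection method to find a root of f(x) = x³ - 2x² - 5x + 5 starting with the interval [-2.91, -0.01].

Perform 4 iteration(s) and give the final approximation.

f(x) = x³ - 2x² - 5x + 5
Initial interval: [-2.91, -0.01]

Iteration 1:
  c_1 = (-2.910000 + (-0.010000))/2 = -1.460000
  f(c_1) = f(-1.460000) = 4.924664
  f(a) × f(c) < 0, new interval: [-2.910000, -1.460000]
Iteration 2:
  c_2 = (-2.910000 + (-1.460000))/2 = -2.185000
  f(c_2) = f(-2.185000) = -4.055132
  f(a) × f(c) ≥ 0, new interval: [-2.185000, -1.460000]
Iteration 3:
  c_3 = (-2.185000 + (-1.460000))/2 = -1.822500
  f(c_3) = f(-1.822500) = 1.416042
  f(a) × f(c) < 0, new interval: [-2.185000, -1.822500]
Iteration 4:
  c_4 = (-2.185000 + (-1.822500))/2 = -2.003750
  f(c_4) = f(-2.003750) = -1.056363
  f(a) × f(c) ≥ 0, new interval: [-2.003750, -1.822500]

After 4 iteration(s), the approximation is c_4 = -2.003750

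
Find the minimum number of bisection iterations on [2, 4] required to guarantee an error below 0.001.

We need (b-a)/2^n ≤ 0.001
(4 - 2)/2^n ≤ 0.001
2/2^n ≤ 0.001
2^n ≥ 2000
n ≥ log₂(2000) = 10.97
n ≥ 11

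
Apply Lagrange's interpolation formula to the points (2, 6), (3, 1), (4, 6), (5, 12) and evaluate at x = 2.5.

Lagrange interpolation formula:
P(x) = Σ yᵢ × Lᵢ(x)
where Lᵢ(x) = Π_{j≠i} (x - xⱼ)/(xᵢ - xⱼ)

L_0(2.5) = (2.5 - 3)/(2 - 3) × (2.5 - 4)/(2 - 4) × (2.5 - 5)/(2 - 5) = 0.312500
L_1(2.5) = (2.5 - 2)/(3 - 2) × (2.5 - 4)/(3 - 4) × (2.5 - 5)/(3 - 5) = 0.937500
L_2(2.5) = (2.5 - 2)/(4 - 2) × (2.5 - 3)/(4 - 3) × (2.5 - 5)/(4 - 5) = -0.312500
L_3(2.5) = (2.5 - 2)/(5 - 2) × (2.5 - 3)/(5 - 3) × (2.5 - 4)/(5 - 4) = 0.062500

P(2.5) = 6×L_0(2.5) + 1×L_1(2.5) + 6×L_2(2.5) + 12×L_3(2.5)
P(2.5) = 1.687500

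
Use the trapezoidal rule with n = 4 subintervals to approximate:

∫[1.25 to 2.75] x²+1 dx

f(x) = x²+1
a = 1.25, b = 2.75, n = 4
h = (b - a)/n = 0.375000

Trapezoidal rule: (h/2)[f(x₀) + 2f(x₁) + 2f(x₂) + ... + f(xₙ)]

x_0 = 1.2500, f(x_0) = 2.562500, coefficient = 1
x_1 = 1.6250, f(x_1) = 3.640625, coefficient = 2
x_2 = 2.0000, f(x_2) = 5.000000, coefficient = 2
x_3 = 2.3750, f(x_3) = 6.640625, coefficient = 2
x_4 = 2.7500, f(x_4) = 8.562500, coefficient = 1

I ≈ (0.375000/2) × 41.687500 = 7.816406
Exact value: 7.781250
Error: 0.035156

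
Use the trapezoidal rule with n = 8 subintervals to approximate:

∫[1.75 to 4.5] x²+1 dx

f(x) = x²+1
a = 1.75, b = 4.5, n = 8
h = (b - a)/n = 0.343750

Trapezoidal rule: (h/2)[f(x₀) + 2f(x₁) + 2f(x₂) + ... + f(xₙ)]

x_0 = 1.7500, f(x_0) = 4.062500, coefficient = 1
x_1 = 2.0938, f(x_1) = 5.383789, coefficient = 2
x_2 = 2.4375, f(x_2) = 6.941406, coefficient = 2
x_3 = 2.7812, f(x_3) = 8.735352, coefficient = 2
x_4 = 3.1250, f(x_4) = 10.765625, coefficient = 2
x_5 = 3.4688, f(x_5) = 13.032227, coefficient = 2
x_6 = 3.8125, f(x_6) = 15.535156, coefficient = 2
x_7 = 4.1562, f(x_7) = 18.274414, coefficient = 2
x_8 = 4.5000, f(x_8) = 21.250000, coefficient = 1

I ≈ (0.343750/2) × 182.648438 = 31.392700
Exact value: 31.338542
Error: 0.054159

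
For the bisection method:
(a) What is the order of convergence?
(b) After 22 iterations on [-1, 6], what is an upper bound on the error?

(a) Bisection has linear (order 1) convergence; the error is halved each step.

(b) Error bound = (b-a)/2^n = (6 - (-1))/2^{22}
    = 7/2^{22}

(a) 1 (linear); (b) error ≤ 1.67e-06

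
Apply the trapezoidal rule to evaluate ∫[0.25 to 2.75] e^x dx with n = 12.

f(x) = e^x
a = 0.25, b = 2.75, n = 12
h = (b - a)/n = 0.208333

Trapezoidal rule: (h/2)[f(x₀) + 2f(x₁) + 2f(x₂) + ... + f(xₙ)]

x_0 = 0.2500, f(x_0) = 1.284025, coefficient = 1
x_1 = 0.4583, f(x_1) = 1.581436, coefficient = 2
x_2 = 0.6667, f(x_2) = 1.947734, coefficient = 2
x_3 = 0.8750, f(x_3) = 2.398875, coefficient = 2
x_4 = 1.0833, f(x_4) = 2.954512, coefficient = 2
x_5 = 1.2917, f(x_5) = 3.638846, coefficient = 2
x_6 = 1.5000, f(x_6) = 4.481689, coefficient = 2
x_7 = 1.7083, f(x_7) = 5.519754, coefficient = 2
x_8 = 1.9167, f(x_8) = 6.798260, coefficient = 2
x_9 = 2.1250, f(x_9) = 8.372897, coefficient = 2
x_10 = 2.3333, f(x_10) = 10.312259, coefficient = 2
x_11 = 2.5417, f(x_11) = 12.700821, coefficient = 2
x_12 = 2.7500, f(x_12) = 15.642632, coefficient = 1

I ≈ (0.208333/2) × 138.340825 = 14.410503
Exact value: 14.358606
Error: 0.051896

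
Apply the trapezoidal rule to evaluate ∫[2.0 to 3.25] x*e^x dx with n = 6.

f(x) = x*e^x
a = 2.0, b = 3.25, n = 6
h = (b - a)/n = 0.208333

Trapezoidal rule: (h/2)[f(x₀) + 2f(x₁) + 2f(x₂) + ... + f(xₙ)]

x_0 = 2.0000, f(x_0) = 14.778112, coefficient = 1
x_1 = 2.2083, f(x_1) = 20.097017, coefficient = 2
x_2 = 2.4167, f(x_2) = 27.087053, coefficient = 2
x_3 = 2.6250, f(x_3) = 36.237007, coefficient = 2
x_4 = 2.8333, f(x_4) = 48.172446, coefficient = 2
x_5 = 3.0417, f(x_5) = 63.692848, coefficient = 2
x_6 = 3.2500, f(x_6) = 83.818605, coefficient = 1

I ≈ (0.208333/2) × 489.169460 = 50.955152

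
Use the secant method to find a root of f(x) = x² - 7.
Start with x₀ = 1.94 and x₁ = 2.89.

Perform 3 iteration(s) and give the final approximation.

f(x) = x² - 7
x₀ = 1.94, x₁ = 2.89

Secant formula: x_{n+1} = x_n - f(x_n)(x_n - x_{n-1})/(f(x_n) - f(x_{n-1}))

Iteration 1:
  f(1.940000) = -3.236400
  f(2.890000) = 1.352100
  x_2 = 2.890000 - 1.352100×(2.890000 - 1.940000)/(1.352100 - (-3.236400))
       = 2.610062
Iteration 2:
  f(2.890000) = 1.352100
  f(2.610062) = -0.187576
  x_3 = 2.610062 - (-0.187576)×(2.610062 - 2.890000)/(-0.187576 - 1.352100)
       = 2.644166
Iteration 3:
  f(2.610062) = -0.187576
  f(2.644166) = -0.008384
  x_4 = 2.644166 - (-0.008384)×(2.644166 - 2.610062)/(-0.008384 - (-0.187576))
       = 2.645762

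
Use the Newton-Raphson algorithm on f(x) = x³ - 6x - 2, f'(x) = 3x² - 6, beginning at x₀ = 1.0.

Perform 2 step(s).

f(x) = x³ - 6x - 2
f'(x) = 3x² - 6
x₀ = 1.0

Newton-Raphson formula: x_{n+1} = x_n - f(x_n)/f'(x_n)

Iteration 1:
  f(1.000000) = -7.000000
  f'(1.000000) = -3.000000
  x_1 = 1.000000 - (-7.000000)/(-3.000000) = -1.333333
Iteration 2:
  f(-1.333333) = 3.629630
  f'(-1.333333) = -0.666667
  x_2 = -1.333333 - 3.629630/(-0.666667) = 4.111111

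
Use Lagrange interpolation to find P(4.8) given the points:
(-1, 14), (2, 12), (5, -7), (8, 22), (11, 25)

Lagrange interpolation formula:
P(x) = Σ yᵢ × Lᵢ(x)
where Lᵢ(x) = Π_{j≠i} (x - xⱼ)/(xᵢ - xⱼ)

L_0(4.8) = (4.8 - 2)/(-1 - 2) × (4.8 - 5)/(-1 - 5) × (4.8 - 8)/(-1 - 8) × (4.8 - 11)/(-1 - 11) = -0.005715
L_1(4.8) = (4.8 - (-1))/(2 - (-1)) × (4.8 - 5)/(2 - 5) × (4.8 - 8)/(2 - 8) × (4.8 - 11)/(2 - 11) = 0.047355
L_2(4.8) = (4.8 - (-1))/(5 - (-1)) × (4.8 - 2)/(5 - 2) × (4.8 - 8)/(5 - 8) × (4.8 - 11)/(5 - 11) = 0.994449
L_3(4.8) = (4.8 - (-1))/(8 - (-1)) × (4.8 - 2)/(8 - 2) × (4.8 - 5)/(8 - 5) × (4.8 - 11)/(8 - 11) = -0.041435
L_4(4.8) = (4.8 - (-1))/(11 - (-1)) × (4.8 - 2)/(11 - 2) × (4.8 - 5)/(11 - 5) × (4.8 - 8)/(11 - 8) = 0.005347

P(4.8) = 14×L_0(4.8) + 12×L_1(4.8) + (-7)×L_2(4.8) + 22×L_3(4.8) + 25×L_4(4.8)
P(4.8) = -7.250818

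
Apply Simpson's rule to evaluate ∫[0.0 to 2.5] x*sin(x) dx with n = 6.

f(x) = x*sin(x)
a = 0.0, b = 2.5, n = 6
h = (b - a)/n = 0.416667

Simpson's rule: (h/3)[f(x₀) + 4f(x₁) + 2f(x₂) + ... + f(xₙ)]

x_0 = 0.0000, f(x_0) = 0.000000, coefficient = 1
x_1 = 0.4167, f(x_1) = 0.168631, coefficient = 4
x_2 = 0.8333, f(x_2) = 0.616814, coefficient = 2
x_3 = 1.2500, f(x_3) = 1.186231, coefficient = 4
x_4 = 1.6667, f(x_4) = 1.659013, coefficient = 2
x_5 = 2.0833, f(x_5) = 1.815632, coefficient = 4
x_6 = 2.5000, f(x_6) = 1.496180, coefficient = 1

I ≈ (0.416667/3) × 18.729809 = 2.601362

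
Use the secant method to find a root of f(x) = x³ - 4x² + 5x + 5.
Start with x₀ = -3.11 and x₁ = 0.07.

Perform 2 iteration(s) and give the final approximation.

f(x) = x³ - 4x² + 5x + 5
x₀ = -3.11, x₁ = 0.07

Secant formula: x_{n+1} = x_n - f(x_n)(x_n - x_{n-1})/(f(x_n) - f(x_{n-1}))

Iteration 1:
  f(-3.110000) = -79.318631
  f(0.070000) = 5.330743
  x_2 = 0.070000 - 5.330743×(0.070000 - (-3.110000))/(5.330743 - (-79.318631))
       = -0.130259
Iteration 2:
  f(0.070000) = 5.330743
  f(-0.130259) = 4.278628
  x_3 = -0.130259 - 4.278628×(-0.130259 - 0.070000)/(4.278628 - 5.330743)
       = -0.944648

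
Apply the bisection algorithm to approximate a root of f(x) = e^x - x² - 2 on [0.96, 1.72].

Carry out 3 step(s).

f(x) = e^x - x² - 2
Initial interval: [0.96, 1.72]

Iteration 1:
  c_1 = (0.960000 + 1.720000)/2 = 1.340000
  f(c_1) = f(1.340000) = 0.023444
  f(a) × f(c) < 0, new interval: [0.960000, 1.340000]
Iteration 2:
  c_2 = (0.960000 + 1.340000)/2 = 1.150000
  f(c_2) = f(1.150000) = -0.164307
  f(a) × f(c) ≥ 0, new interval: [1.150000, 1.340000]
Iteration 3:
  c_3 = (1.150000 + 1.340000)/2 = 1.245000
  f(c_3) = f(1.245000) = -0.077090
  f(a) × f(c) ≥ 0, new interval: [1.245000, 1.340000]

After 3 iteration(s), the approximation is c_3 = 1.245000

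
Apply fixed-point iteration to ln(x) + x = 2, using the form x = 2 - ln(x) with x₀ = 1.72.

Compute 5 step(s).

Equation: ln(x) + x = 2
Fixed-point form: x = 2 - ln(x)
x₀ = 1.72

x_1 = g(1.720000) = 1.457676
x_2 = g(1.457676) = 1.623157
x_3 = g(1.623157) = 1.515627
x_4 = g(1.515627) = 1.584171
x_5 = g(1.584171) = 1.539939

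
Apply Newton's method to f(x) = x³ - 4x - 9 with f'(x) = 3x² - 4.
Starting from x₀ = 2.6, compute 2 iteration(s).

f(x) = x³ - 4x - 9
f'(x) = 3x² - 4
x₀ = 2.6

Newton-Raphson formula: x_{n+1} = x_n - f(x_n)/f'(x_n)

Iteration 1:
  f(2.600000) = -1.824000
  f'(2.600000) = 16.280000
  x_1 = 2.600000 - (-1.824000)/16.280000 = 2.712039
Iteration 2:
  f(2.712039) = 0.099318
  f'(2.712039) = 18.065472
  x_2 = 2.712039 - 0.099318/18.065472 = 2.706542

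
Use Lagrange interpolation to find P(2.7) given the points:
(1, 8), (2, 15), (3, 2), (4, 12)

Lagrange interpolation formula:
P(x) = Σ yᵢ × Lᵢ(x)
where Lᵢ(x) = Π_{j≠i} (x - xⱼ)/(xᵢ - xⱼ)

L_0(2.7) = (2.7 - 2)/(1 - 2) × (2.7 - 3)/(1 - 3) × (2.7 - 4)/(1 - 4) = -0.045500
L_1(2.7) = (2.7 - 1)/(2 - 1) × (2.7 - 3)/(2 - 3) × (2.7 - 4)/(2 - 4) = 0.331500
L_2(2.7) = (2.7 - 1)/(3 - 1) × (2.7 - 2)/(3 - 2) × (2.7 - 4)/(3 - 4) = 0.773500
L_3(2.7) = (2.7 - 1)/(4 - 1) × (2.7 - 2)/(4 - 2) × (2.7 - 3)/(4 - 3) = -0.059500

P(2.7) = 8×L_0(2.7) + 15×L_1(2.7) + 2×L_2(2.7) + 12×L_3(2.7)
P(2.7) = 5.441500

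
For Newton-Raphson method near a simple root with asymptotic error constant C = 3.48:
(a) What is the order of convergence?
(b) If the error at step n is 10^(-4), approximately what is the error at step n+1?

(a) Newton-Raphson has quadratic (order 2) convergence near simple roots.
    This means |e_{n+1}| ≈ C|e_n|².

(b) With |e_n| = 10^(-4) and C = 3.48:
    |e_{n+1}| ≈ 3.48 × (10^(-4))² = 3.48 × 10^(-8)

(a) 2 (quadratic); (b) |e_{n+1}| ≈ 3.480e-08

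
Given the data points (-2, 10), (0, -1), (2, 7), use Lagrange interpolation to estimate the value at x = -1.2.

Lagrange interpolation formula:
P(x) = Σ yᵢ × Lᵢ(x)
where Lᵢ(x) = Π_{j≠i} (x - xⱼ)/(xᵢ - xⱼ)

L_0(-1.2) = (-1.2 - 0)/(-2 - 0) × (-1.2 - 2)/(-2 - 2) = 0.480000
L_1(-1.2) = (-1.2 - (-2))/(0 - (-2)) × (-1.2 - 2)/(0 - 2) = 0.640000
L_2(-1.2) = (-1.2 - (-2))/(2 - (-2)) × (-1.2 - 0)/(2 - 0) = -0.120000

P(-1.2) = 10×L_0(-1.2) + (-1)×L_1(-1.2) + 7×L_2(-1.2)
P(-1.2) = 3.320000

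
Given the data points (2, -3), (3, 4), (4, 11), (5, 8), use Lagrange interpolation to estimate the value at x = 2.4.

Lagrange interpolation formula:
P(x) = Σ yᵢ × Lᵢ(x)
where Lᵢ(x) = Π_{j≠i} (x - xⱼ)/(xᵢ - xⱼ)

L_0(2.4) = (2.4 - 3)/(2 - 3) × (2.4 - 4)/(2 - 4) × (2.4 - 5)/(2 - 5) = 0.416000
L_1(2.4) = (2.4 - 2)/(3 - 2) × (2.4 - 4)/(3 - 4) × (2.4 - 5)/(3 - 5) = 0.832000
L_2(2.4) = (2.4 - 2)/(4 - 2) × (2.4 - 3)/(4 - 3) × (2.4 - 5)/(4 - 5) = -0.312000
L_3(2.4) = (2.4 - 2)/(5 - 2) × (2.4 - 3)/(5 - 3) × (2.4 - 4)/(5 - 4) = 0.064000

P(2.4) = (-3)×L_0(2.4) + 4×L_1(2.4) + 11×L_2(2.4) + 8×L_3(2.4)
P(2.4) = -0.840000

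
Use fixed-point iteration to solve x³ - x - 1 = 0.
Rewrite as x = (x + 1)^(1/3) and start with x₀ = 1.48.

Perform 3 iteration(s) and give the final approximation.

Equation: x³ - x - 1 = 0
Fixed-point form: x = (x + 1)^(1/3)
x₀ = 1.48

x_1 = g(1.480000) = 1.353580
x_2 = g(1.353580) = 1.330178
x_3 = g(1.330178) = 1.325754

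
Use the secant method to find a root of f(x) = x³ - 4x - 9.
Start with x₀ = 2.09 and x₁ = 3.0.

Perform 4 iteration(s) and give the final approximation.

f(x) = x³ - 4x - 9
x₀ = 2.09, x₁ = 3.0

Secant formula: x_{n+1} = x_n - f(x_n)(x_n - x_{n-1})/(f(x_n) - f(x_{n-1}))

Iteration 1:
  f(2.090000) = -8.230671
  f(3.000000) = 6.000000
  x_2 = 3.000000 - 6.000000×(3.000000 - 2.090000)/(6.000000 - (-8.230671))
       = 2.616322
Iteration 2:
  f(3.000000) = 6.000000
  f(2.616322) = -1.556201
  x_3 = 2.616322 - (-1.556201)×(2.616322 - 3.000000)/(-1.556201 - 6.000000)
       = 2.695340
Iteration 3:
  f(2.616322) = -1.556201
  f(2.695340) = -0.200093
  x_4 = 2.695340 - (-0.200093)×(2.695340 - 2.616322)/(-0.200093 - (-1.556201))
       = 2.706999
Iteration 4:
  f(2.695340) = -0.200093
  f(2.706999) = 0.008478
  x_5 = 2.706999 - 0.008478×(2.706999 - 2.695340)/(0.008478 - (-0.200093))
       = 2.706526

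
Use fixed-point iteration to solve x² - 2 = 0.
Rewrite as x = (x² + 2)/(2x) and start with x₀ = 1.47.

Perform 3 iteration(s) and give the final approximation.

Equation: x² - 2 = 0
Fixed-point form: x = (x² + 2)/(2x)
x₀ = 1.47

x_1 = g(1.470000) = 1.415272
x_2 = g(1.415272) = 1.414214
x_3 = g(1.414214) = 1.414214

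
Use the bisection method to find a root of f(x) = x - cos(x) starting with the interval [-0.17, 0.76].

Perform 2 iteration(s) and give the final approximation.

f(x) = x - cos(x)
Initial interval: [-0.17, 0.76]

Iteration 1:
  c_1 = (-0.170000 + 0.760000)/2 = 0.295000
  f(c_1) = f(0.295000) = -0.661802
  f(a) × f(c) ≥ 0, new interval: [0.295000, 0.760000]
Iteration 2:
  c_2 = (0.295000 + 0.760000)/2 = 0.527500
  f(c_2) = f(0.527500) = -0.336568
  f(a) × f(c) ≥ 0, new interval: [0.527500, 0.760000]

After 2 iteration(s), the approximation is c_2 = 0.527500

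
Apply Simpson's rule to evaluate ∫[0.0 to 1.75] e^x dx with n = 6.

f(x) = e^x
a = 0.0, b = 1.75, n = 6
h = (b - a)/n = 0.291667

Simpson's rule: (h/3)[f(x₀) + 4f(x₁) + 2f(x₂) + ... + f(xₙ)]

x_0 = 0.0000, f(x_0) = 1.000000, coefficient = 1
x_1 = 0.2917, f(x_1) = 1.338657, coefficient = 4
x_2 = 0.5833, f(x_2) = 1.792002, coefficient = 2
x_3 = 0.8750, f(x_3) = 2.398875, coefficient = 4
x_4 = 1.1667, f(x_4) = 3.211271, coefficient = 2
x_5 = 1.4583, f(x_5) = 4.298789, coefficient = 4
x_6 = 1.7500, f(x_6) = 5.754603, coefficient = 1

I ≈ (0.291667/3) × 48.906431 = 4.754792
Exact value: 4.754603
Error: 0.000189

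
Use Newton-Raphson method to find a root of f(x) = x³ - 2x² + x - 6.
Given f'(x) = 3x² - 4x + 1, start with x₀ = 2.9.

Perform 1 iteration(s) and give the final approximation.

f(x) = x³ - 2x² + x - 6
f'(x) = 3x² - 4x + 1
x₀ = 2.9

Newton-Raphson formula: x_{n+1} = x_n - f(x_n)/f'(x_n)

Iteration 1:
  f(2.900000) = 4.469000
  f'(2.900000) = 14.630000
  x_1 = 2.900000 - 4.469000/14.630000 = 2.594532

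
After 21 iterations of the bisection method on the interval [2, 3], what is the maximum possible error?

Bisection error bound: |error| ≤ (b-a)/2^n
|error| ≤ (3 - 2)/2^21 = 1/2^21
|error| ≤ 0.0000004768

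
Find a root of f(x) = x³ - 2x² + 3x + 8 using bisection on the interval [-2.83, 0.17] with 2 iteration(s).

f(x) = x³ - 2x² + 3x + 8
Initial interval: [-2.83, 0.17]

Iteration 1:
  c_1 = (-2.830000 + 0.170000)/2 = -1.330000
  f(c_1) = f(-1.330000) = -1.880437
  f(a) × f(c) ≥ 0, new interval: [-1.330000, 0.170000]
Iteration 2:
  c_2 = (-1.330000 + 0.170000)/2 = -0.580000
  f(c_2) = f(-0.580000) = 5.392088
  f(a) × f(c) < 0, new interval: [-1.330000, -0.580000]

After 2 iteration(s), the approximation is c_2 = -0.580000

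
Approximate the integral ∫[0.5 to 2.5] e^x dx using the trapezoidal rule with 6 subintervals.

f(x) = e^x
a = 0.5, b = 2.5, n = 6
h = (b - a)/n = 0.333333

Trapezoidal rule: (h/2)[f(x₀) + 2f(x₁) + 2f(x₂) + ... + f(xₙ)]

x_0 = 0.5000, f(x_0) = 1.648721, coefficient = 1
x_1 = 0.8333, f(x_1) = 2.300976, coefficient = 2
x_2 = 1.1667, f(x_2) = 3.211271, coefficient = 2
x_3 = 1.5000, f(x_3) = 4.481689, coefficient = 2
x_4 = 1.8333, f(x_4) = 6.254701, coefficient = 2
x_5 = 2.1667, f(x_5) = 8.729138, coefficient = 2
x_6 = 2.5000, f(x_6) = 12.182494, coefficient = 1

I ≈ (0.333333/2) × 63.786765 = 10.631127
Exact value: 10.533773
Error: 0.097355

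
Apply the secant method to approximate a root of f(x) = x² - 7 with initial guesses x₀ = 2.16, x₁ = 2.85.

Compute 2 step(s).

f(x) = x² - 7
x₀ = 2.16, x₁ = 2.85

Secant formula: x_{n+1} = x_n - f(x_n)(x_n - x_{n-1})/(f(x_n) - f(x_{n-1}))

Iteration 1:
  f(2.160000) = -2.334400
  f(2.850000) = 1.122500
  x_2 = 2.850000 - 1.122500×(2.850000 - 2.160000)/(1.122500 - (-2.334400))
       = 2.625948
Iteration 2:
  f(2.850000) = 1.122500
  f(2.625948) = -0.104397
  x_3 = 2.625948 - (-0.104397)×(2.625948 - 2.850000)/(-0.104397 - 1.122500)
       = 2.645013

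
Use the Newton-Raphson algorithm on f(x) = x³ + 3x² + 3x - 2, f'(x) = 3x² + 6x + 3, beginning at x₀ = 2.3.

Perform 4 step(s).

f(x) = x³ + 3x² + 3x - 2
f'(x) = 3x² + 6x + 3
x₀ = 2.3

Newton-Raphson formula: x_{n+1} = x_n - f(x_n)/f'(x_n)

Iteration 1:
  f(2.300000) = 32.937000
  f'(2.300000) = 32.670000
  x_1 = 2.300000 - 32.937000/32.670000 = 1.291827
Iteration 2:
  f(1.291827) = 9.037761
  f'(1.291827) = 15.757418
  x_2 = 1.291827 - 9.037761/15.757418 = 0.718271
Iteration 3:
  f(0.718271) = 2.073122
  f'(0.718271) = 8.857370
  x_3 = 0.718271 - 2.073122/8.857370 = 0.484215
Iteration 4:
  f(0.484215) = 0.269570
  f'(0.484215) = 6.608685
  x_4 = 0.484215 - 0.269570/6.608685 = 0.443425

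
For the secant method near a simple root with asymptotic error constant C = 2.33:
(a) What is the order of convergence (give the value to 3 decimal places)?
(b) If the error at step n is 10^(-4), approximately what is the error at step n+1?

(a) Secant method has superlinear convergence with order φ = (1+√5)/2 ≈ 1.618.
    This means |e_{n+1}| ≈ C|e_n|^1.618.

(b) With |e_n| = 10^(-4) and C = 2.33:
    |e_{n+1}| ≈ 2.33 × (10^(-4))^1.618 = 2.33 × 10^(-6.47)

(a) ≈ 1.618 (golden ratio); (b) |e_{n+1}| ≈ 7.856e-07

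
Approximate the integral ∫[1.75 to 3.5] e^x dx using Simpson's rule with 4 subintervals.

f(x) = e^x
a = 1.75, b = 3.5, n = 4
h = (b - a)/n = 0.437500

Simpson's rule: (h/3)[f(x₀) + 4f(x₁) + 2f(x₂) + ... + f(xₙ)]

x_0 = 1.7500, f(x_0) = 5.754603, coefficient = 1
x_1 = 2.1875, f(x_1) = 8.912903, coefficient = 4
x_2 = 2.6250, f(x_2) = 13.804574, coefficient = 2
x_3 = 3.0625, f(x_3) = 21.380943, coefficient = 4
x_4 = 3.5000, f(x_4) = 33.115452, coefficient = 1

I ≈ (0.437500/3) × 187.654586 = 27.366294
Exact value: 27.360849
Error: 0.005445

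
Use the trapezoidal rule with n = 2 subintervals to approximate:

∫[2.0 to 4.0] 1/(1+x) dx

f(x) = 1/(1+x)
a = 2.0, b = 4.0, n = 2
h = (b - a)/n = 1.000000

Trapezoidal rule: (h/2)[f(x₀) + 2f(x₁) + 2f(x₂) + ... + f(xₙ)]

x_0 = 2.0000, f(x_0) = 0.333333, coefficient = 1
x_1 = 3.0000, f(x_1) = 0.250000, coefficient = 2
x_2 = 4.0000, f(x_2) = 0.200000, coefficient = 1

I ≈ (1.000000/2) × 1.033333 = 0.516667
Exact value: 0.510826
Error: 0.005841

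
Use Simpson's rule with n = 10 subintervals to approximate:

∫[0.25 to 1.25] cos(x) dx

f(x) = cos(x)
a = 0.25, b = 1.25, n = 10
h = (b - a)/n = 0.100000

Simpson's rule: (h/3)[f(x₀) + 4f(x₁) + 2f(x₂) + ... + f(xₙ)]

x_0 = 0.2500, f(x_0) = 0.968912, coefficient = 1
x_1 = 0.3500, f(x_1) = 0.939373, coefficient = 4
x_2 = 0.4500, f(x_2) = 0.900447, coefficient = 2
x_3 = 0.5500, f(x_3) = 0.852525, coefficient = 4
x_4 = 0.6500, f(x_4) = 0.796084, coefficient = 2
x_5 = 0.7500, f(x_5) = 0.731689, coefficient = 4
x_6 = 0.8500, f(x_6) = 0.659983, coefficient = 2
x_7 = 0.9500, f(x_7) = 0.581683, coefficient = 4
x_8 = 1.0500, f(x_8) = 0.497571, coefficient = 2
x_9 = 1.1500, f(x_9) = 0.408487, coefficient = 4
x_10 = 1.2500, f(x_10) = 0.315322, coefficient = 1

I ≈ (0.100000/3) × 21.047432 = 0.701581
Exact value: 0.701581
Error: 0.000000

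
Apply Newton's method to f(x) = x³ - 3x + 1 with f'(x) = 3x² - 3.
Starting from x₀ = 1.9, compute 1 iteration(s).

f(x) = x³ - 3x + 1
f'(x) = 3x² - 3
x₀ = 1.9

Newton-Raphson formula: x_{n+1} = x_n - f(x_n)/f'(x_n)

Iteration 1:
  f(1.900000) = 2.159000
  f'(1.900000) = 7.830000
  x_1 = 1.900000 - 2.159000/7.830000 = 1.624266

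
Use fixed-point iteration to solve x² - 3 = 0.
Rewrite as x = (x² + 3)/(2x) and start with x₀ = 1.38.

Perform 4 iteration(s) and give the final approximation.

Equation: x² - 3 = 0
Fixed-point form: x = (x² + 3)/(2x)
x₀ = 1.38

x_1 = g(1.380000) = 1.776957
x_2 = g(1.776957) = 1.732618
x_3 = g(1.732618) = 1.732051
x_4 = g(1.732051) = 1.732051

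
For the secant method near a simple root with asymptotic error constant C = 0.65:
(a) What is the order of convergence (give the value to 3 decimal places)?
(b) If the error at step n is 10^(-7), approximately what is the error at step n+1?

(a) Secant method has superlinear convergence with order φ = (1+√5)/2 ≈ 1.618.
    This means |e_{n+1}| ≈ C|e_n|^1.618.

(b) With |e_n| = 10^(-7) and C = 0.65:
    |e_{n+1}| ≈ 0.65 × (10^(-7))^1.618 = 0.65 × 10^(-11.33)

(a) ≈ 1.618 (golden ratio); (b) |e_{n+1}| ≈ 3.067e-12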